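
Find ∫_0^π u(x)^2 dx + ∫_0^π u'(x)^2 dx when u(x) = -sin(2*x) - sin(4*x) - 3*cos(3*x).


||u||_{H^1(0,π)}^2 = 144/7 + 56*π

u'(x) = 9*sin(3*x) - 2*cos(2*x) - 4*cos(4*x).
Expand u² and (u')² and integrate term by term on (0, π), using: for integers n ≥ 1, ∫_0^π sin²(nx) dx = ∫_0^π cos²(nx) dx = π/2; for n ≠ n', ∫_0^π sin(nx)sin(n'x) dx = ∫_0^π cos(nx)cos(n'x) dx = 0; and by product-to-sum, ∫_0^π sin(nx)cos(n'x) dx = ½∫_0^π [sin((n+n')x) + sin((n−n')x)] dx, which is 0 when n+n' is even and 2n/(n²−n'²) when n+n' is odd (it need not vanish on (0, π)).
  u² squared terms: (-1)²·∫sin(2x)² dx = 1·π/2 = π/2;  (-1)²·∫sin(4x)² dx = 1·π/2 = π/2;  (-3)²·∫cos(3x)² dx = 9·π/2 = 9*π/2.
  u² cross terms: 2·(-1)·(-1)·∫sin(2x)·sin(4x) dx = 2·(0) = 0;  2·(-1)·(-3)·∫sin(2x)·cos(3x) dx = 6·(-4/5) = -24/5;  2·(-1)·(-3)·∫sin(4x)·cos(3x) dx = 6·(8/7) = 48/7.
  So ∫_0^π u² dx = π/2 + π/2 + 9*π/2 + 0 − 24/5 + 48/7 = 72/35 + 11*π/2.
  (u')² squared terms: (-4)²·∫cos(4x)² dx = 16·π/2 = 8*π;  (-2)²·∫cos(2x)² dx = 4·π/2 = 2*π;  (9)²·∫sin(3x)² dx = 81·π/2 = 81*π/2.
  (u')² cross terms: 2·(-4)·(-2)·∫cos(4x)·cos(2x) dx = 16·(0) = 0;  2·(-4)·(9)·∫cos(4x)·sin(3x) dx = -72·(-6/7) = 432/7;  2·(-2)·(9)·∫cos(2x)·sin(3x) dx = -36·(6/5) = -216/5.
  So ∫_0^π (u')² dx = 8*π + 2*π + 81*π/2 + 0 + 432/7 − 216/5 = 648/35 + 101*π/2.
||u||_{H^1}^2 = (72/35 + 11*π/2) + (648/35 + 101*π/2) = 144/7 + 56*π.


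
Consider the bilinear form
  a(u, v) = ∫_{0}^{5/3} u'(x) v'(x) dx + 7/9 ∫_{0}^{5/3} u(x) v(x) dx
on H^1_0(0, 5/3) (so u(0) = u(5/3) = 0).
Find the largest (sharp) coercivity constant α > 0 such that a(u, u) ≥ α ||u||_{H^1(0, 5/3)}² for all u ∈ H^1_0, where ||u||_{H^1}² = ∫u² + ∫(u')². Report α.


α = (175 + 81*π^2)/(9*(25 + 9*π^2))

Coercivity of a(·,·) on H^1_0(0, 5/3) means a(u, u) ≥ α ||u||_{H^1}² for every u ∈ H^1_0.
The interval has length L = 5/3, and Poincaré/coercivity depend only on L. Here a(u, u) = ∫(u')² + (7/9)·∫u².
Here 0 < c = 7/9 < 1. The condition a(u,u) ≥ α||u||_{H^1}² reads (1−α)∫(u')² ≥ (α−c)∫u². Any admissible α is ≤ 1 (rapidly oscillating u have ∫u²/∫(u')² → 0), and α = 1 would force 0 ≥ (1−c)∫u², impossible since c < 1; so 1−α > 0. By the sharp Poincaré inequality on H^1_0 of an interval of length L, ∫(u')² ≥ (π/L)²∫u² with equality for the first sine mode sin(π(x−x₀)/L) (x₀ the left endpoint), so the inequality holds for all u iff (1−α)(π/L)² ≥ α − c, i.e. α ≤ ((π/L)² + c)/((π/L)² + 1) = (1 + c(L/π)²)/(1 + (L/π)²). With (π/L)² = 9*π^2/25 and c = 7/9, the largest admissible constant is α = ((π/L)² + c)/((π/L)² + 1).
Simplifying, α = (175 + 81*π^2)/(9*(25 + 9*π^2)).


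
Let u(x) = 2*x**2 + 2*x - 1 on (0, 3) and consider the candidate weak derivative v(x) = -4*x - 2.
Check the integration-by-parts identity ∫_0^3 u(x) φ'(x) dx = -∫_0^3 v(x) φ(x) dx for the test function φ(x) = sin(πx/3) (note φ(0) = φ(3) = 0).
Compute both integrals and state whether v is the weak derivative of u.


LHS = -48/π, RHS = 48/π. No, v is not the weak derivative of u.

u(x) = 2*x**2 + 2*x - 1, classical derivative u'(x) = 4*x + 2.
φ(x) = sin(πx/3), so φ'(x) = π*cos(π*x/3)/3.
Note φ(0) = φ(3) = 0, so the boundary term u·φ vanishes.
LHS = ∫_0^3 u(x) φ'(x) dx = ∫_0^3 (2*π*x^2*cos(π*x/3)/3 + 2*π*x*cos(π*x/3)/3 - π*cos(π*x/3)/3) dx. Term by term:
  ∫_0^3 -π*cos(π*x/3)/3 dx = 0;  ∫_0^3 2*π*x*cos(π*x/3)/3 dx = -12/π;  ∫_0^3 2*π*x^2*cos(π*x/3)/3 dx = -36/π.
Sum: 0 − 12/π − 36/π = -48/π.
So LHS = -48/π.
∫_0^3 v(x) φ(x) dx = ∫_0^3 (-4*x*sin(π*x/3) - 2*sin(π*x/3)) dx. Term by term:
  ∫_0^3 -2*sin(π*x/3) dx = -12/π;  ∫_0^3 -4*x*sin(π*x/3) dx = -36/π.
Sum: -12/π − 36/π = -48/π.
So RHS = -∫_0^3 v(x) φ(x) dx = 48/π.
LHS − RHS = -96/π ≠ 0, so the identity fails.
(For a valid weak derivative the identity must hold for EVERY test function, in particular this one. The failure shows v is NOT the weak derivative of u.)
Correct weak derivative would be u'(x) = 4*x + 2.


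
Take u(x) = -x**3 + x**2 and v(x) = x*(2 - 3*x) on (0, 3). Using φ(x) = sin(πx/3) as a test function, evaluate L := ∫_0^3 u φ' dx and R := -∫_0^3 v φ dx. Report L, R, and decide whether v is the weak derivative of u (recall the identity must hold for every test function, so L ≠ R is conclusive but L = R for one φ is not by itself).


LHS = -324/π^3 + 63/π, RHS = -324/π^3 + 63/π. Yes, v = u' weakly.

u(x) = -x**3 + x**2, classical derivative u'(x) = -3*x**2 + 2*x.
φ(x) = sin(πx/3), so φ'(x) = π*cos(π*x/3)/3.
Note φ(0) = φ(3) = 0, so the boundary term u·φ vanishes.
LHS = ∫_0^3 u(x) φ'(x) dx = ∫_0^3 (-π*x^3*cos(π*x/3)/3 + π*x^2*cos(π*x/3)/3) dx. Term by term:
  ∫_0^3 -π*x^3*cos(π*x/3)/3 dx = -324/π^3 + 81/π;  ∫_0^3 π*x^2*cos(π*x/3)/3 dx = -18/π.
Sum: -324/π^3 + 81/π − 18/π = -324/π^3 + 63/π.
So LHS = -324/π^3 + 63/π.
∫_0^3 v(x) φ(x) dx = ∫_0^3 (-3*x^2*sin(π*x/3) + 2*x*sin(π*x/3)) dx. Term by term:
  ∫_0^3 -3*x^2*sin(π*x/3) dx = -81/π + 324/π^3;  ∫_0^3 2*x*sin(π*x/3) dx = 18/π.
Sum: -81/π + 324/π^3 + 18/π = -63/π + 324/π^3.
So RHS = -∫_0^3 v(x) φ(x) dx = -324/π^3 + 63/π.
LHS = RHS, so the identity holds for this test φ.
Moreover u is smooth here and v(x) = u'(x) = -3*x**2 + 2*x pointwise, so the identity holds for every test function. Hence v is the weak derivative of u.


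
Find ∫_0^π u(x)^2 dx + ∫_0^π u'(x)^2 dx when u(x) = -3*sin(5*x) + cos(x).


||u||_{H^1(0,π)}^2 = 118*π

u'(x) = -sin(x) - 15*cos(5*x).
Expand u² and (u')² and integrate term by term on (0, π), using: for integers n ≥ 1, ∫_0^π sin²(nx) dx = ∫_0^π cos²(nx) dx = π/2; for n ≠ n', ∫_0^π sin(nx)sin(n'x) dx = ∫_0^π cos(nx)cos(n'x) dx = 0; and by product-to-sum, ∫_0^π sin(nx)cos(n'x) dx = ½∫_0^π [sin((n+n')x) + sin((n−n')x)] dx, which is 0 when n+n' is even and 2n/(n²−n'²) when n+n' is odd (it need not vanish on (0, π)).
  u² squared terms: (-3)²·∫sin(5x)² dx = 9·π/2 = 9*π/2;  (1)²·∫cos(x)² dx = 1·π/2 = π/2.
  u² cross terms: 2·(-3)·(1)·∫sin(5x)·cos(x) dx = -6·(0) = 0.
  So ∫_0^π u² dx = 9*π/2 + π/2 + 0 = 5*π.
  (u')² squared terms: (-1)²·∫sin(x)² dx = 1·π/2 = π/2;  (-15)²·∫cos(5x)² dx = 225·π/2 = 225*π/2.
  (u')² cross terms: 2·(-1)·(-15)·∫sin(x)·cos(5x) dx = 30·(0) = 0.
  So ∫_0^π (u')² dx = π/2 + 225*π/2 + 0 = 113*π.
||u||_{H^1}^2 = (5*π) + (113*π) = 118*π.


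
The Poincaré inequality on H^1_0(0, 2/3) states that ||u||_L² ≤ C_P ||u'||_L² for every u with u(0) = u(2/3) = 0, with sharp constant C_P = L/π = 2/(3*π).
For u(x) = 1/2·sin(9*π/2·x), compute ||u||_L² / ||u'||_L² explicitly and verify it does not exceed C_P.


||u||_L² / ||u'||_L² = 2/(9*π) < C_P = 2/(3*π).

u(x) = 1/2·sin(9*π/2·x), so u'(x) = 9*π*cos(9*π*x/2)/4.
Writing u(x) = A·sin(kπx/L) with A = 1/2 and k = 3, use ∫_0^L sin²(kπx/L) dx = L/2 and ∫_0^L cos²(kπx/L) dx = L/2.
u² = 1/4·sin²(9*π/2·x) and (u')² = 81*π^2/16·cos²(9*π/2·x), and each of sin², cos² integrates to L/2 = 1/3 over (0, 2/3).
∫_0^2/3 u² dx = 1/12, so ||u||_L² = sqrt(3)/6.
∫_0^2/3 (u')² dx = 27*π^2/16, so ||u'||_L² = 3*sqrt(3)*π/4.
Ratio ||u||_L² / ||u'||_L² = 2/(9*π).
Sharp Poincaré constant on H^1_0(0, 2/3) is C_P = L/π = 2/(3*π), achieved by sin(3*π/2·x).
This is the k = 3 harmonic; the ratio L/(kπ) is strictly less than C_P = L/π, consistent with the sharp inequality ||u||_L² ≤ C_P ||u'||_L².


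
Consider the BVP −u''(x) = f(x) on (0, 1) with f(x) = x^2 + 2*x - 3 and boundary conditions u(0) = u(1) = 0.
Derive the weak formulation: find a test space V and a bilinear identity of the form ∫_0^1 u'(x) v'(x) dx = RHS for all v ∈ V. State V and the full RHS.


V = H^1_0(0, 1) (so v(0) = v(1) = 0); weak form: ∫_0^1 u'v' dx = ∫_0^1 (x^2 + 2*x - 3) v dx for all v ∈ V.

Multiply both sides by a test function v and integrate from 0 to 1:
  ∫_0^1 −u''(x) v(x) dx = ∫_0^1 f(x) v(x) dx.
Integrate the LHS by parts once:
  ∫_0^1 −u'' v dx = −[u'(x) v(x)]_0^1 + ∫_0^1 u'(x) v'(x) dx.
Thus ∫_0^1 u'(x) v'(x) dx = ∫_0^1 f(x) v(x) dx + [u'(x) v(x)]_0^1.
Choose V so that boundary terms are either known or forced to vanish.
u is Dirichlet: u(0) = u(1) = 0. Let V = H^1_0(0, 1); then v(0) = v(1) = 0, and [u' v]_0^1 = 0.
Weak formulation: find u (satisfying any essential BC) such that ∫_0^1 u'(x) v'(x) dx = ∫_0^1 f v dx for all v ∈ V.
Substituting f(x) = x^2 + 2*x - 3, the right-hand side is ∫_0^1 (x^2 + 2*x - 3) v dx.


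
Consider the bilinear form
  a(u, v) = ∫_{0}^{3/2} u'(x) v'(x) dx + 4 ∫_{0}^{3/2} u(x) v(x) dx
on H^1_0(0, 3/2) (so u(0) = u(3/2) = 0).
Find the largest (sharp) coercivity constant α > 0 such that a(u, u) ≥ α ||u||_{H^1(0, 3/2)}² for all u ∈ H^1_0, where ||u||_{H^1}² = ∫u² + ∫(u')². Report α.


α = 1

Coercivity of a(·,·) on H^1_0(0, 3/2) means a(u, u) ≥ α ||u||_{H^1}² for every u ∈ H^1_0.
The interval has length L = 3/2, and Poincaré/coercivity depend only on L. Here a(u, u) = ∫(u')² + (4)·∫u².
Here c = 4 ≥ 1, so a(u,u) = ∫(u')² + c∫u² ≥ ∫(u')² + ∫u² = ||u||_{H^1}², i.e. α = 1 works. No larger α is possible: a(u,u) ≥ α||u||_{H^1}² means (1−α)∫(u')² ≥ (α−c)∫u², and for the modes u_n = sin(nπ(x−x₀)/L) (x₀ the left endpoint) one has ∫u_n²/∫(u_n')² = (L/(nπ))² → 0, so a(u_n,u_n)/||u_n||_{H^1}² → 1. Hence the optimal constant is α = 1.
Therefore α = 1.


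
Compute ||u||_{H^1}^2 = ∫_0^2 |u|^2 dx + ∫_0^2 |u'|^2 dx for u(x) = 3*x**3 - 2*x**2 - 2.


||u||_{H^1}^2 = 2216/7

The H^1 norm (squared) on an interval (0, L) is
  ||u||_{H^1}^2 = ∫_0^L u(x)^2 dx + ∫_0^L u'(x)^2 dx.
Compute u'(x) = 9*x**2 - 4*x.
Then u(x)^2 = 9*x**6 - 12*x**5 + 4*x**4 - 12*x**3 + 8*x**2 + 4 and u'(x)^2 = 81*x**4 - 72*x**3 + 16*x**2.
Integrate each monomial from 0 to 2 using ∫_0^2 c·x^n dx = c·2^(n+1)/(n+1):
  ∫_0^2 u(x)^2 dx = ∫_0^2 (9*x^6 - 12*x^5 + 4*x^4 - 12*x^3 + 8*x^2 + 4) dx. Term by term:
    ∫_0^2 9*x^6 dx = 1152/7;  ∫_0^2 -12*x^5 dx = -128;  ∫_0^2 4*x^4 dx = 128/5;
    ∫_0^2 -12*x^3 dx = -48;  ∫_0^2 8*x^2 dx = 64/3;  ∫_0^2 4 dx = 8.
  Sum: 1152/7 − 128 + 128/5 − 48 + 64/3 + 8 = 4568/105.
  ∫_0^2 u'(x)^2 dx = ∫_0^2 (81*x^4 - 72*x^3 + 16*x^2) dx. Term by term:
    ∫_0^2 81*x^4 dx = 2592/5;  ∫_0^2 -72*x^3 dx = -288;  ∫_0^2 16*x^2 dx = 128/3.
  Sum: 2592/5 − 288 + 128/3 = 4096/15.
Adding: ||u||_{H^1}^2 = 4568/105 + 4096/15 = 2216/7.


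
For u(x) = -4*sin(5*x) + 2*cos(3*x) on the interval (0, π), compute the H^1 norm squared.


||u||_{H^1(0,π)}^2 = 228*π

u'(x) = -6*sin(3*x) - 20*cos(5*x).
Expand u² and (u')² and integrate term by term on (0, π), using: for integers n ≥ 1, ∫_0^π sin²(nx) dx = ∫_0^π cos²(nx) dx = π/2; for n ≠ n', ∫_0^π sin(nx)sin(n'x) dx = ∫_0^π cos(nx)cos(n'x) dx = 0; and by product-to-sum, ∫_0^π sin(nx)cos(n'x) dx = ½∫_0^π [sin((n+n')x) + sin((n−n')x)] dx, which is 0 when n+n' is even and 2n/(n²−n'²) when n+n' is odd (it need not vanish on (0, π)).
  u² squared terms: (-4)²·∫sin(5x)² dx = 16·π/2 = 8*π;  (2)²·∫cos(3x)² dx = 4·π/2 = 2*π.
  u² cross terms: 2·(-4)·(2)·∫sin(5x)·cos(3x) dx = -16·(0) = 0.
  So ∫_0^π u² dx = 8*π + 2*π + 0 = 10*π.
  (u')² squared terms: (-20)²·∫cos(5x)² dx = 400·π/2 = 200*π;  (-6)²·∫sin(3x)² dx = 36·π/2 = 18*π.
  (u')² cross terms: 2·(-20)·(-6)·∫cos(5x)·sin(3x) dx = 240·(0) = 0.
  So ∫_0^π (u')² dx = 200*π + 18*π + 0 = 218*π.
||u||_{H^1}^2 = (10*π) + (218*π) = 228*π.


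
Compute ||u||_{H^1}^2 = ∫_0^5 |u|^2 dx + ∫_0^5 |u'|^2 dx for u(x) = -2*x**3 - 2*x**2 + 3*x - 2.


||u||_{H^1}^2 = 1876165/21

The H^1 norm (squared) on an interval (0, L) is
  ||u||_{H^1}^2 = ∫_0^L u(x)^2 dx + ∫_0^L u'(x)^2 dx.
Compute u'(x) = -6*x**2 - 4*x + 3.
Then u(x)^2 = 4*x**6 + 8*x**5 - 8*x**4 - 4*x**3 + 17*x**2 - 12*x + 4 and u'(x)^2 = 36*x**4 + 48*x**3 - 20*x**2 - 24*x + 9.
Integrate each monomial from 0 to 5 using ∫_0^5 c·x^n dx = c·5^(n+1)/(n+1):
  ∫_0^5 u(x)^2 dx = ∫_0^5 (4*x^6 + 8*x^5 - 8*x^4 - 4*x^3 + 17*x^2 - 12*x + 4) dx. Term by term:
    ∫_0^5 4*x^6 dx = 312500/7;  ∫_0^5 8*x^5 dx = 62500/3;  ∫_0^5 -8*x^4 dx = -5000;
    ∫_0^5 -4*x^3 dx = -625;  ∫_0^5 17*x^2 dx = 2125/3;  ∫_0^5 -12*x dx = -150;
    ∫_0^5 4 dx = 20.
  Sum: 312500/7 + 62500/3 − 5000 − 625 + 2125/3 − 150 + 20 = 1269020/21.
  ∫_0^5 u'(x)^2 dx = ∫_0^5 (36*x^4 + 48*x^3 - 20*x^2 - 24*x + 9) dx. Term by term:
    ∫_0^5 36*x^4 dx = 22500;  ∫_0^5 48*x^3 dx = 7500;  ∫_0^5 -20*x^2 dx = -2500/3;
    ∫_0^5 -24*x dx = -300;  ∫_0^5 9 dx = 45.
  Sum: 22500 + 7500 − 2500/3 − 300 + 45 = 86735/3.
Adding: ||u||_{H^1}^2 = 1269020/21 + 86735/3 = 1876165/21.


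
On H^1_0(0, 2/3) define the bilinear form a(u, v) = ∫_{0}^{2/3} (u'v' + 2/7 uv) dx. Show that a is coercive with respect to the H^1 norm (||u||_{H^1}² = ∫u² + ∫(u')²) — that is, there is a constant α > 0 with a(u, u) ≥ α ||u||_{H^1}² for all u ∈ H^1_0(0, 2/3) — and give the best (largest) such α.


α = (8 + 63*π^2)/(7*(4 + 9*π^2))

Coercivity of a(·,·) on H^1_0(0, 2/3) means a(u, u) ≥ α ||u||_{H^1}² for every u ∈ H^1_0.
The interval has length L = 2/3, and Poincaré/coercivity depend only on L. Here a(u, u) = ∫(u')² + (2/7)·∫u².
Here 0 < c = 2/7 < 1. The condition a(u,u) ≥ α||u||_{H^1}² reads (1−α)∫(u')² ≥ (α−c)∫u². Any admissible α is ≤ 1 (rapidly oscillating u have ∫u²/∫(u')² → 0), and α = 1 would force 0 ≥ (1−c)∫u², impossible since c < 1; so 1−α > 0. By the sharp Poincaré inequality on H^1_0 of an interval of length L, ∫(u')² ≥ (π/L)²∫u² with equality for the first sine mode sin(π(x−x₀)/L) (x₀ the left endpoint), so the inequality holds for all u iff (1−α)(π/L)² ≥ α − c, i.e. α ≤ ((π/L)² + c)/((π/L)² + 1) = (1 + c(L/π)²)/(1 + (L/π)²). With (π/L)² = 9*π^2/4 and c = 2/7, the largest admissible constant is α = ((π/L)² + c)/((π/L)² + 1).
Simplifying, α = (8 + 63*π^2)/(7*(4 + 9*π^2)).


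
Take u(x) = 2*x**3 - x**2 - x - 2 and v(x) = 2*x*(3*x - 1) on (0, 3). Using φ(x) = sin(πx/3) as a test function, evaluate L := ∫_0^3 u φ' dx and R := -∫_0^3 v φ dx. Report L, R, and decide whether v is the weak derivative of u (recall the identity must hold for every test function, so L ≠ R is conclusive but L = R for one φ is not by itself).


LHS = -138/π + 648/π^3, RHS = -144/π + 648/π^3. No, v is not the weak derivative of u.

u(x) = 2*x**3 - x**2 - x - 2, classical derivative u'(x) = 6*x**2 - 2*x - 1.
φ(x) = sin(πx/3), so φ'(x) = π*cos(π*x/3)/3.
Note φ(0) = φ(3) = 0, so the boundary term u·φ vanishes.
LHS = ∫_0^3 u(x) φ'(x) dx = ∫_0^3 (2*π*x^3*cos(π*x/3)/3 - π*x^2*cos(π*x/3)/3 - π*x*cos(π*x/3)/3 - 2*π*cos(π*x/3)/3) dx. Term by term:
  ∫_0^3 -2*π*cos(π*x/3)/3 dx = 0;  ∫_0^3 -π*x*cos(π*x/3)/3 dx = 6/π;  ∫_0^3 -π*x^2*cos(π*x/3)/3 dx = 18/π;
  ∫_0^3 2*π*x^3*cos(π*x/3)/3 dx = -162/π + 648/π^3.
Sum: 0 + 6/π + 18/π + -162/π + 648/π^3 = -138/π + 648/π^3.
So LHS = -138/π + 648/π^3.
∫_0^3 v(x) φ(x) dx = ∫_0^3 (6*x^2*sin(π*x/3) - 2*x*sin(π*x/3)) dx. Term by term:
  ∫_0^3 -2*x*sin(π*x/3) dx = -18/π;  ∫_0^3 6*x^2*sin(π*x/3) dx = -648/π^3 + 162/π.
Sum: -18/π + -648/π^3 + 162/π = -648/π^3 + 144/π.
So RHS = -∫_0^3 v(x) φ(x) dx = -144/π + 648/π^3.
LHS − RHS = 6/π ≠ 0, so the identity fails.
(For a valid weak derivative the identity must hold for EVERY test function, in particular this one. The failure shows v is NOT the weak derivative of u.)
Correct weak derivative would be u'(x) = 6*x**2 - 2*x - 1.


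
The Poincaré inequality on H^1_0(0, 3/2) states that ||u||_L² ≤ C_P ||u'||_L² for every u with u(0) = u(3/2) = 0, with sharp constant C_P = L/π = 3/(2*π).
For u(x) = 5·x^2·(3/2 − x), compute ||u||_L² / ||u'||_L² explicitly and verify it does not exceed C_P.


||u||_L² / ||u'||_L² = 3*sqrt(14)/28 < C_P = 3/(2*π).

u(x) = 5·x^2·(3/2 − x), so u'(x) = 15*x*(1 - x).
u(x) = 5·x^2·(3/2 − x) vanishes at x = 0 and x = 3/2, so u ∈ H^1_0(0, 3/2). Differentiate via the product rule and integrate the resulting polynomials term by term.
  ∫_0^3/2 u² dx = ∫_0^3/2 (25*x^6 - 75*x^5 + 225*x^4/4) dx. Term by term:
    ∫_0^3/2 25*x^6 dx = 54675/896;  ∫_0^3/2 -75*x^5 dx = -18225/128;  ∫_0^3/2 225*x^4/4 dx = 10935/128.
  Sum: 54675/896 − 18225/128 + 10935/128 = 3645/896.
  ∫_0^3/2 (u')² dx = ∫_0^3/2 (225*x^4 - 450*x^3 + 225*x^2) dx. Term by term:
    ∫_0^3/2 225*x^4 dx = 10935/32;  ∫_0^3/2 -450*x^3 dx = -18225/32;  ∫_0^3/2 225*x^2 dx = 2025/8.
  Sum: 10935/32 − 18225/32 + 2025/8 = 405/16.
∫_0^3/2 u² dx = 3645/896, so ||u||_L² = 27*sqrt(70)/112.
∫_0^3/2 (u')² dx = 405/16, so ||u'||_L² = 9*sqrt(5)/4.
Ratio ||u||_L² / ||u'||_L² = 3*sqrt(14)/28.
Sharp Poincaré constant on H^1_0(0, 3/2) is C_P = L/π = 3/(2*π), achieved by sin(2*π/3·x).
A polynomial bump cannot attain the sharp Poincaré constant (only the first sine eigenfunction does), so the ratio is strictly less than C_P, consistent with ||u||_L² ≤ C_P ||u'||_L².


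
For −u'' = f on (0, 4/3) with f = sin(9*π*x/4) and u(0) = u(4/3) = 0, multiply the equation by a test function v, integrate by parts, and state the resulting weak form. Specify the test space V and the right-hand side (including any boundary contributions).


V = H^1_0(0, 4/3) (so v(0) = v(4/3) = 0); weak form: ∫_0^4/3 u'v' dx = ∫_0^4/3 (sin(9*π*x/4)) v dx for all v ∈ V.

Multiply both sides by a test function v and integrate from 0 to 4/3:
  ∫_0^4/3 −u''(x) v(x) dx = ∫_0^4/3 f(x) v(x) dx.
Integrate the LHS by parts once:
  ∫_0^4/3 −u'' v dx = −[u'(x) v(x)]_0^4/3 + ∫_0^4/3 u'(x) v'(x) dx.
Thus ∫_0^4/3 u'(x) v'(x) dx = ∫_0^4/3 f(x) v(x) dx + [u'(x) v(x)]_0^4/3.
Choose V so that boundary terms are either known or forced to vanish.
u is Dirichlet: u(0) = u(4/3) = 0. Let V = H^1_0(0, 4/3); then v(0) = v(4/3) = 0, and [u' v]_0^4/3 = 0.
Weak formulation: find u (satisfying any essential BC) such that ∫_0^4/3 u'(x) v'(x) dx = ∫_0^4/3 f v dx for all v ∈ V.
Substituting f(x) = sin(9*π*x/4), the right-hand side is ∫_0^4/3 (sin(9*π*x/4)) v dx.


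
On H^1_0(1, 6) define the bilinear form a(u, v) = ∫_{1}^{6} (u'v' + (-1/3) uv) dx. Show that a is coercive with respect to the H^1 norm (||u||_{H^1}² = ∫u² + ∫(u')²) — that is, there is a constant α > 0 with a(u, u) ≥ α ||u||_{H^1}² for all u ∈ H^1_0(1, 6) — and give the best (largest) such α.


α = (-25/3 + π^2)/(π^2 + 25)

Coercivity of a(·,·) on H^1_0(1, 6) means a(u, u) ≥ α ||u||_{H^1}² for every u ∈ H^1_0.
The interval has length L = 5, and Poincaré/coercivity depend only on L. Here a(u, u) = ∫(u')² + (-1/3)·∫u².
Here c = -1/3 < 0 with |c| < (π/L)² = π^2/25, so coercivity still holds. The condition a(u,u) ≥ α||u||_{H^1}² reads (1−α)∫(u')² ≥ (α−c)∫u². Any admissible α is ≤ 1 (rapidly oscillating u have ∫u²/∫(u')² → 0), and α = 1 would force 0 ≥ (1−c)∫u², impossible since c < 1; so 1−α > 0. By the sharp Poincaré inequality on H^1_0 of an interval of length L, ∫(u')² ≥ (π/L)²∫u² with equality for the first sine mode sin(π(x−x₀)/L) (x₀ the left endpoint), so the inequality holds for all u iff (1−α)(π/L)² ≥ α − c, i.e. α ≤ ((π/L)² + c)/((π/L)² + 1) = (1 + c(L/π)²)/(1 + (L/π)²). (Direct route, valid since c ≤ 0: Poincaré gives c∫u² ≥ c(L/π)²∫(u')², so a(u,u) ≥ (1 + c(L/π)²)∫(u')², while ||u||_{H^1}² ≤ (1 + (L/π)²)∫(u')²; dividing yields the same α.) With (π/L)² = π^2/25 and c = -1/3, the largest admissible constant is α = ((π/L)² + c)/((π/L)² + 1).
Simplifying, α = (-25/3 + π^2)/(π^2 + 25).


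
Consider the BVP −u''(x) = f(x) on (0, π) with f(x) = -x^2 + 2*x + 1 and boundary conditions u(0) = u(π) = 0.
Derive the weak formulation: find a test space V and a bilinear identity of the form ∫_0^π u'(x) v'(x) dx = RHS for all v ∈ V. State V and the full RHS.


V = H^1_0(0, π) (so v(0) = v(π) = 0); weak form: ∫_0^π u'v' dx = ∫_0^π (-x^2 + 2*x + 1) v dx for all v ∈ V.

Multiply both sides by a test function v and integrate from 0 to π:
  ∫_0^π −u''(x) v(x) dx = ∫_0^π f(x) v(x) dx.
Integrate the LHS by parts once:
  ∫_0^π −u'' v dx = −[u'(x) v(x)]_0^π + ∫_0^π u'(x) v'(x) dx.
Thus ∫_0^π u'(x) v'(x) dx = ∫_0^π f(x) v(x) dx + [u'(x) v(x)]_0^π.
Choose V so that boundary terms are either known or forced to vanish.
u is Dirichlet: u(0) = u(π) = 0. Let V = H^1_0(0, π); then v(0) = v(π) = 0, and [u' v]_0^π = 0.
Weak formulation: find u (satisfying any essential BC) such that ∫_0^π u'(x) v'(x) dx = ∫_0^π f v dx for all v ∈ V.
Substituting f(x) = -x^2 + 2*x + 1, the right-hand side is ∫_0^π (-x^2 + 2*x + 1) v dx.


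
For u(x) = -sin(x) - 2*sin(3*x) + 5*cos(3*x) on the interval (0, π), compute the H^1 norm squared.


||u||_{H^1(0,π)}^2 = 146*π

u'(x) = -15*sin(3*x) - cos(x) - 6*cos(3*x).
Expand u² and (u')² and integrate term by term on (0, π), using: for integers n ≥ 1, ∫_0^π sin²(nx) dx = ∫_0^π cos²(nx) dx = π/2; for n ≠ n', ∫_0^π sin(nx)sin(n'x) dx = ∫_0^π cos(nx)cos(n'x) dx = 0; and by product-to-sum, ∫_0^π sin(nx)cos(n'x) dx = ½∫_0^π [sin((n+n')x) + sin((n−n')x)] dx, which is 0 when n+n' is even and 2n/(n²−n'²) when n+n' is odd (it need not vanish on (0, π)).
  u² squared terms: (-1)²·∫sin(x)² dx = 1·π/2 = π/2;  (-2)²·∫sin(3x)² dx = 4·π/2 = 2*π;  (5)²·∫cos(3x)² dx = 25·π/2 = 25*π/2.
  u² cross terms: 2·(-1)·(-2)·∫sin(x)·sin(3x) dx = 4·(0) = 0;  2·(-1)·(5)·∫sin(x)·cos(3x) dx = -10·(0) = 0;  2·(-2)·(5)·∫sin(3x)·cos(3x) dx = -20·(0) = 0.
  So ∫_0^π u² dx = π/2 + 2*π + 25*π/2 + 0 + 0 + 0 = 15*π.
  (u')² squared terms: (-1)²·∫cos(x)² dx = 1·π/2 = π/2;  (-15)²·∫sin(3x)² dx = 225·π/2 = 225*π/2;  (-6)²·∫cos(3x)² dx = 36·π/2 = 18*π.
  (u')² cross terms: 2·(-1)·(-15)·∫cos(x)·sin(3x) dx = 30·(0) = 0;  2·(-1)·(-6)·∫cos(x)·cos(3x) dx = 12·(0) = 0;  2·(-15)·(-6)·∫sin(3x)·cos(3x) dx = 180·(0) = 0.
  So ∫_0^π (u')² dx = π/2 + 225*π/2 + 18*π + 0 + 0 + 0 = 131*π.
||u||_{H^1}^2 = (15*π) + (131*π) = 146*π.


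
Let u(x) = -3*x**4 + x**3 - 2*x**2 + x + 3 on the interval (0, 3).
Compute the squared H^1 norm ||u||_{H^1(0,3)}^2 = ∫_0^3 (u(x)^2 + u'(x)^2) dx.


||u||_{H^1}^2 = 8058237/140

The H^1 norm (squared) on an interval (0, L) is
  ||u||_{H^1}^2 = ∫_0^L u(x)^2 dx + ∫_0^L u'(x)^2 dx.
Compute u'(x) = -12*x**3 + 3*x**2 - 4*x + 1.
Then u(x)^2 = 9*x**8 - 6*x**7 + 13*x**6 - 10*x**5 - 12*x**4 + 2*x**3 - 11*x**2 + 6*x + 9 and u'(x)^2 = 144*x**6 - 72*x**5 + 105*x**4 - 48*x**3 + 22*x**2 - 8*x + 1.
Integrate each monomial from 0 to 3 using ∫_0^3 c·x^n dx = c·3^(n+1)/(n+1):
  ∫_0^3 u(x)^2 dx = ∫_0^3 (9*x^8 - 6*x^7 + 13*x^6 - 10*x^5 - 12*x^4 + 2*x^3 - 11*x^2 + 6*x + 9) dx. Term by term:
    ∫_0^3 9*x^8 dx = 19683;  ∫_0^3 -6*x^7 dx = -19683/4;  ∫_0^3 13*x^6 dx = 28431/7;
    ∫_0^3 -10*x^5 dx = -1215;  ∫_0^3 -12*x^4 dx = -2916/5;  ∫_0^3 2*x^3 dx = 81/2;
    ∫_0^3 -11*x^2 dx = -99;  ∫_0^3 6*x dx = 27;  ∫_0^3 9 dx = 27.
  Sum: 19683 − 19683/4 + 28431/7 − 1215 − 2916/5 + 81/2 − 99 + 27 + 27 = 2382957/140.
  ∫_0^3 u'(x)^2 dx = ∫_0^3 (144*x^6 - 72*x^5 + 105*x^4 - 48*x^3 + 22*x^2 - 8*x + 1) dx. Term by term:
    ∫_0^3 144*x^6 dx = 314928/7;  ∫_0^3 -72*x^5 dx = -8748;  ∫_0^3 105*x^4 dx = 5103;
    ∫_0^3 -48*x^3 dx = -972;  ∫_0^3 22*x^2 dx = 198;  ∫_0^3 -8*x dx = -36;
    ∫_0^3 1 dx = 3.
  Sum: 314928/7 − 8748 + 5103 − 972 + 198 − 36 + 3 = 283764/7.
Adding: ||u||_{H^1}^2 = 2382957/140 + 283764/7 = 8058237/140.


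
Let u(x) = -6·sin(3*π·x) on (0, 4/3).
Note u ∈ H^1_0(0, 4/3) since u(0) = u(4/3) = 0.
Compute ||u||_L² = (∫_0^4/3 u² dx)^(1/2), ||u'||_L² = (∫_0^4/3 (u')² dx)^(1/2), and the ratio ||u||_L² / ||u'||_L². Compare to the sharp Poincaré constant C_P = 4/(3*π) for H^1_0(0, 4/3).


||u||_L² / ||u'||_L² = 1/(3*π) < C_P = 4/(3*π).

u(x) = -6·sin(3*π·x), so u'(x) = -18*π*cos(3*π*x).
Writing u(x) = A·sin(kπx/L) with A = -6 and k = 4, use ∫_0^L sin²(kπx/L) dx = L/2 and ∫_0^L cos²(kπx/L) dx = L/2.
u² = 36·sin²(3*π·x) and (u')² = 324*π^2·cos²(3*π·x), and each of sin², cos² integrates to L/2 = 2/3 over (0, 4/3).
∫_0^4/3 u² dx = 24, so ||u||_L² = 2*sqrt(6).
∫_0^4/3 (u')² dx = 216*π^2, so ||u'||_L² = 6*sqrt(6)*π.
Ratio ||u||_L² / ||u'||_L² = 1/(3*π).
Sharp Poincaré constant on H^1_0(0, 4/3) is C_P = L/π = 4/(3*π), achieved by sin(3*π/4·x).
This is the k = 4 harmonic; the ratio L/(kπ) is strictly less than C_P = L/π, consistent with the sharp inequality ||u||_L² ≤ C_P ||u'||_L².


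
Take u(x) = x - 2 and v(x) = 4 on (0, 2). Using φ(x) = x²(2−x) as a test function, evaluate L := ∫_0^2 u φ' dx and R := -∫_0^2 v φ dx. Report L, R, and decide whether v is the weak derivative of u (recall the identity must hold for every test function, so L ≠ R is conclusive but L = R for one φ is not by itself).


LHS = -4/3, RHS = -16/3. No, v is not the weak derivative of u.

u(x) = x - 2, classical derivative u'(x) = 1.
φ(x) = x²(2−x), so φ'(x) = x*(4 - 3*x).
Note φ(0) = φ(2) = 0, so the boundary term u·φ vanishes.
LHS = ∫_0^2 u(x) φ'(x) dx = ∫_0^2 (-3*x^3 + 10*x^2 - 8*x) dx. Term by term:
  ∫_0^2 -3*x^3 dx = -12;  ∫_0^2 10*x^2 dx = 80/3;  ∫_0^2 -8*x dx = -16.
Sum: -12 + 80/3 − 16 = -4/3.
So LHS = -4/3.
∫_0^2 v(x) φ(x) dx = ∫_0^2 (-4*x^3 + 8*x^2) dx. Term by term:
  ∫_0^2 -4*x^3 dx = -16;  ∫_0^2 8*x^2 dx = 64/3.
Sum: -16 + 64/3 = 16/3.
So RHS = -∫_0^2 v(x) φ(x) dx = -16/3.
LHS − RHS = 4 ≠ 0, so the identity fails.
(For a valid weak derivative the identity must hold for EVERY test function, in particular this one. The failure shows v is NOT the weak derivative of u.)
Correct weak derivative would be u'(x) = 1.


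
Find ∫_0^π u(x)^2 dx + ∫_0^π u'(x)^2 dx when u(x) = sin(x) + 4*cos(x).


||u||_{H^1(0,π)}^2 = 17*π

u'(x) = -4*sin(x) + cos(x).
Expand u² and (u')² and integrate term by term on (0, π), using: for integers n ≥ 1, ∫_0^π sin²(nx) dx = ∫_0^π cos²(nx) dx = π/2; for n ≠ n', ∫_0^π sin(nx)sin(n'x) dx = ∫_0^π cos(nx)cos(n'x) dx = 0; and by product-to-sum, ∫_0^π sin(nx)cos(n'x) dx = ½∫_0^π [sin((n+n')x) + sin((n−n')x)] dx, which is 0 when n+n' is even and 2n/(n²−n'²) when n+n' is odd (it need not vanish on (0, π)).
  u² squared terms: (4)²·∫cos(x)² dx = 16·π/2 = 8*π;  (1)²·∫sin(x)² dx = 1·π/2 = π/2.
  u² cross terms: 2·(4)·(1)·∫cos(x)·sin(x) dx = 8·(0) = 0.
  So ∫_0^π u² dx = 8*π + π/2 + 0 = 17*π/2.
  (u')² squared terms: (-4)²·∫sin(x)² dx = 16·π/2 = 8*π;  (1)²·∫cos(x)² dx = 1·π/2 = π/2.
  (u')² cross terms: 2·(-4)·(1)·∫sin(x)·cos(x) dx = -8·(0) = 0.
  So ∫_0^π (u')² dx = 8*π + π/2 + 0 = 17*π/2.
||u||_{H^1}^2 = (17*π/2) + (17*π/2) = 17*π.


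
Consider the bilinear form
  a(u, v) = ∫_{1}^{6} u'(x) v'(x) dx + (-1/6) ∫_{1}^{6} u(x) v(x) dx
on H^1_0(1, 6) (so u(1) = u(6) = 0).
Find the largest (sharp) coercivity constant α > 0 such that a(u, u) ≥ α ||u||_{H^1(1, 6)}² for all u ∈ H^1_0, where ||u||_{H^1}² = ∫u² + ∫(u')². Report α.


α = (-25/6 + π^2)/(π^2 + 25)

Coercivity of a(·,·) on H^1_0(1, 6) means a(u, u) ≥ α ||u||_{H^1}² for every u ∈ H^1_0.
The interval has length L = 5, and Poincaré/coercivity depend only on L. Here a(u, u) = ∫(u')² + (-1/6)·∫u².
Here c = -1/6 < 0 with |c| < (π/L)² = π^2/25, so coercivity still holds. The condition a(u,u) ≥ α||u||_{H^1}² reads (1−α)∫(u')² ≥ (α−c)∫u². Any admissible α is ≤ 1 (rapidly oscillating u have ∫u²/∫(u')² → 0), and α = 1 would force 0 ≥ (1−c)∫u², impossible since c < 1; so 1−α > 0. By the sharp Poincaré inequality on H^1_0 of an interval of length L, ∫(u')² ≥ (π/L)²∫u² with equality for the first sine mode sin(π(x−x₀)/L) (x₀ the left endpoint), so the inequality holds for all u iff (1−α)(π/L)² ≥ α − c, i.e. α ≤ ((π/L)² + c)/((π/L)² + 1) = (1 + c(L/π)²)/(1 + (L/π)²). (Direct route, valid since c ≤ 0: Poincaré gives c∫u² ≥ c(L/π)²∫(u')², so a(u,u) ≥ (1 + c(L/π)²)∫(u')², while ||u||_{H^1}² ≤ (1 + (L/π)²)∫(u')²; dividing yields the same α.) With (π/L)² = π^2/25 and c = -1/6, the largest admissible constant is α = ((π/L)² + c)/((π/L)² + 1).
Simplifying, α = (-25/6 + π^2)/(π^2 + 25).


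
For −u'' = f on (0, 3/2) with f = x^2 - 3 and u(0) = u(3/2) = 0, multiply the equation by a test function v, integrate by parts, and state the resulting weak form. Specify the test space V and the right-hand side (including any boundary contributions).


V = H^1_0(0, 3/2) (so v(0) = v(3/2) = 0); weak form: ∫_0^3/2 u'v' dx = ∫_0^3/2 (x^2 - 3) v dx for all v ∈ V.

Multiply both sides by a test function v and integrate from 0 to 3/2:
  ∫_0^3/2 −u''(x) v(x) dx = ∫_0^3/2 f(x) v(x) dx.
Integrate the LHS by parts once:
  ∫_0^3/2 −u'' v dx = −[u'(x) v(x)]_0^3/2 + ∫_0^3/2 u'(x) v'(x) dx.
Thus ∫_0^3/2 u'(x) v'(x) dx = ∫_0^3/2 f(x) v(x) dx + [u'(x) v(x)]_0^3/2.
Choose V so that boundary terms are either known or forced to vanish.
u is Dirichlet: u(0) = u(3/2) = 0. Let V = H^1_0(0, 3/2); then v(0) = v(3/2) = 0, and [u' v]_0^3/2 = 0.
Weak formulation: find u (satisfying any essential BC) such that ∫_0^3/2 u'(x) v'(x) dx = ∫_0^3/2 f v dx for all v ∈ V.
Substituting f(x) = x^2 - 3, the right-hand side is ∫_0^3/2 (x^2 - 3) v dx.


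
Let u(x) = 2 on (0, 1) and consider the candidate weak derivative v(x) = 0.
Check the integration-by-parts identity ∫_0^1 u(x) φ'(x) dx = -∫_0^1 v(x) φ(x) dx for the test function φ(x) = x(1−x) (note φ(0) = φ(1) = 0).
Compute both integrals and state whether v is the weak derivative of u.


LHS = 0, RHS = 0. Yes, v = u' weakly.

u(x) = 2, classical derivative u'(x) = 0.
φ(x) = x(1−x), so φ'(x) = 1 - 2*x.
Note φ(0) = φ(1) = 0, so the boundary term u·φ vanishes.
LHS = ∫_0^1 u(x) φ'(x) dx = ∫_0^1 (2 - 4*x) dx. Term by term:
  ∫_0^1 -4*x dx = -2;  ∫_0^1 2 dx = 2.
Sum: -2 + 2 = 0.
So LHS = 0.
∫_0^1 v(x) φ(x) dx = ∫_0^1 (0) dx. Term by term:
  ∫_0^1 0 dx = 0.
So RHS = -∫_0^1 v(x) φ(x) dx = 0.
LHS = RHS, so the identity holds for this test φ.
Moreover u is smooth here and v(x) = u'(x) = 0 pointwise, so the identity holds for every test function. Hence v is the weak derivative of u.


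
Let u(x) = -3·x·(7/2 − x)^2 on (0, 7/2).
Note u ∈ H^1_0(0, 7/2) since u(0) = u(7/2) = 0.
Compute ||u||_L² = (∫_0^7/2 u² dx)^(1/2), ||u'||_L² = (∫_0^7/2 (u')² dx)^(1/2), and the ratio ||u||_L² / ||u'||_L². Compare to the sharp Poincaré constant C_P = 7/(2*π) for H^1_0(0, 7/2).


||u||_L² / ||u'||_L² = sqrt(14)/4 < C_P = 7/(2*π).

u(x) = -3·x·(7/2 − x)^2, so u'(x) = -9*x^2 + 42*x - 147/4.
u(x) = -3·x·(7/2 − x)^2 vanishes at x = 0 and x = 7/2, so u ∈ H^1_0(0, 7/2). Differentiate via the product rule and integrate the resulting polynomials term by term.
  ∫_0^7/2 u² dx = ∫_0^7/2 (9*x^6 - 126*x^5 + 1323*x^4/2 - 3087*x^3/2 + 21609*x^2/16) dx. Term by term:
    ∫_0^7/2 9*x^6 dx = 1058841/128;  ∫_0^7/2 -126*x^5 dx = -2470629/64;  ∫_0^7/2 1323*x^4/2 dx = 22235661/320;
    ∫_0^7/2 -3087*x^3/2 dx = -7411887/128;  ∫_0^7/2 21609*x^2/16 dx = 2470629/128.
  Sum: 1058841/128 − 2470629/64 + 22235661/320 − 7411887/128 + 2470629/128 = 352947/640.
  ∫_0^7/2 (u')² dx = ∫_0^7/2 (81*x^4 - 756*x^3 + 4851*x^2/2 - 3087*x + 21609/16) dx. Term by term:
    ∫_0^7/2 81*x^4 dx = 1361367/160;  ∫_0^7/2 -756*x^3 dx = -453789/16;  ∫_0^7/2 4851*x^2/2 dx = 554631/16;
    ∫_0^7/2 -3087*x dx = -151263/8;  ∫_0^7/2 21609/16 dx = 151263/32.
  Sum: 1361367/160 − 453789/16 + 554631/16 − 151263/8 + 151263/32 = 50421/80.
∫_0^7/2 u² dx = 352947/640, so ||u||_L² = 343*sqrt(30)/80.
∫_0^7/2 (u')² dx = 50421/80, so ||u'||_L² = 49*sqrt(105)/20.
Ratio ||u||_L² / ||u'||_L² = sqrt(14)/4.
Sharp Poincaré constant on H^1_0(0, 7/2) is C_P = L/π = 7/(2*π), achieved by sin(2*π/7·x).
A polynomial bump cannot attain the sharp Poincaré constant (only the first sine eigenfunction does), so the ratio is strictly less than C_P, consistent with ||u||_L² ≤ C_P ||u'||_L².


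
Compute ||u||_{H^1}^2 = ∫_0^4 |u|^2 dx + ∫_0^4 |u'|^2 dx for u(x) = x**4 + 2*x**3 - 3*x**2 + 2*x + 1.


||u||_{H^1}^2 = 5418212/45

The H^1 norm (squared) on an interval (0, L) is
  ||u||_{H^1}^2 = ∫_0^L u(x)^2 dx + ∫_0^L u'(x)^2 dx.
Compute u'(x) = 4*x**3 + 6*x**2 - 6*x + 2.
Then u(x)^2 = x**8 + 4*x**7 - 2*x**6 - 8*x**5 + 19*x**4 - 8*x**3 - 2*x**2 + 4*x + 1 and u'(x)^2 = 16*x**6 + 48*x**5 - 12*x**4 - 56*x**3 + 60*x**2 - 24*x + 4.
Integrate each monomial from 0 to 4 using ∫_0^4 c·x^n dx = c·4^(n+1)/(n+1):
  ∫_0^4 u(x)^2 dx = ∫_0^4 (x^8 + 4*x^7 - 2*x^6 - 8*x^5 + 19*x^4 - 8*x^3 - 2*x^2 + 4*x + 1) dx. Term by term:
    ∫_0^4 x^8 dx = 262144/9;  ∫_0^4 4*x^7 dx = 32768;  ∫_0^4 -2*x^6 dx = -32768/7;
    ∫_0^4 -8*x^5 dx = -16384/3;  ∫_0^4 19*x^4 dx = 19456/5;  ∫_0^4 -8*x^3 dx = -512;
    ∫_0^4 -2*x^2 dx = -128/3;  ∫_0^4 4*x dx = 32;  ∫_0^4 1 dx = 4.
  Sum: 262144/9 + 32768 − 32768/7 − 16384/3 + 19456/5 − 512 − 128/3 + 32 + 4 = 17364428/315.
  ∫_0^4 u'(x)^2 dx = ∫_0^4 (16*x^6 + 48*x^5 - 12*x^4 - 56*x^3 + 60*x^2 - 24*x + 4) dx. Term by term:
    ∫_0^4 16*x^6 dx = 262144/7;  ∫_0^4 48*x^5 dx = 32768;  ∫_0^4 -12*x^4 dx = -12288/5;
    ∫_0^4 -56*x^3 dx = -3584;  ∫_0^4 60*x^2 dx = 1280;  ∫_0^4 -24*x dx = -192;
    ∫_0^4 4 dx = 16.
  Sum: 262144/7 + 32768 − 12288/5 − 3584 + 1280 − 192 + 16 = 2284784/35.
Adding: ||u||_{H^1}^2 = 17364428/315 + 2284784/35 = 5418212/45.


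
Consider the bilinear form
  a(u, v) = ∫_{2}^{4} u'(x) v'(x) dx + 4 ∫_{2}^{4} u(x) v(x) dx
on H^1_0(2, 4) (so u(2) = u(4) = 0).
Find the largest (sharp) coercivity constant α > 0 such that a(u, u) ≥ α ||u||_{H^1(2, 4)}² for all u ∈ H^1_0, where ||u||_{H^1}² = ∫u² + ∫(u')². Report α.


α = 1

Coercivity of a(·,·) on H^1_0(2, 4) means a(u, u) ≥ α ||u||_{H^1}² for every u ∈ H^1_0.
The interval has length L = 2, and Poincaré/coercivity depend only on L. Here a(u, u) = ∫(u')² + (4)·∫u².
Here c = 4 ≥ 1, so a(u,u) = ∫(u')² + c∫u² ≥ ∫(u')² + ∫u² = ||u||_{H^1}², i.e. α = 1 works. No larger α is possible: a(u,u) ≥ α||u||_{H^1}² means (1−α)∫(u')² ≥ (α−c)∫u², and for the modes u_n = sin(nπ(x−x₀)/L) (x₀ the left endpoint) one has ∫u_n²/∫(u_n')² = (L/(nπ))² → 0, so a(u_n,u_n)/||u_n||_{H^1}² → 1. Hence the optimal constant is α = 1.
Therefore α = 1.


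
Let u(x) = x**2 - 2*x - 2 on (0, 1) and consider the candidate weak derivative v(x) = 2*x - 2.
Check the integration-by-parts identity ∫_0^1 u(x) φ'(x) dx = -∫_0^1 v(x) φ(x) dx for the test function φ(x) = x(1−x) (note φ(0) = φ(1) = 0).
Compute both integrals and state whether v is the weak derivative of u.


LHS = 1/6, RHS = 1/6. Yes, v = u' weakly.

u(x) = x**2 - 2*x - 2, classical derivative u'(x) = 2*x - 2.
φ(x) = x(1−x), so φ'(x) = 1 - 2*x.
Note φ(0) = φ(1) = 0, so the boundary term u·φ vanishes.
LHS = ∫_0^1 u(x) φ'(x) dx = ∫_0^1 (-2*x^3 + 5*x^2 + 2*x - 2) dx. Term by term:
  ∫_0^1 -2*x^3 dx = -1/2;  ∫_0^1 5*x^2 dx = 5/3;  ∫_0^1 2*x dx = 1;
  ∫_0^1 -2 dx = -2.
Sum: -1/2 + 5/3 + 1 − 2 = 1/6.
So LHS = 1/6.
∫_0^1 v(x) φ(x) dx = ∫_0^1 (-2*x^3 + 4*x^2 - 2*x) dx. Term by term:
  ∫_0^1 -2*x^3 dx = -1/2;  ∫_0^1 4*x^2 dx = 4/3;  ∫_0^1 -2*x dx = -1.
Sum: -1/2 + 4/3 − 1 = -1/6.
So RHS = -∫_0^1 v(x) φ(x) dx = 1/6.
LHS = RHS, so the identity holds for this test φ.
Moreover u is smooth here and v(x) = u'(x) = 2*x - 2 pointwise, so the identity holds for every test function. Hence v is the weak derivative of u.


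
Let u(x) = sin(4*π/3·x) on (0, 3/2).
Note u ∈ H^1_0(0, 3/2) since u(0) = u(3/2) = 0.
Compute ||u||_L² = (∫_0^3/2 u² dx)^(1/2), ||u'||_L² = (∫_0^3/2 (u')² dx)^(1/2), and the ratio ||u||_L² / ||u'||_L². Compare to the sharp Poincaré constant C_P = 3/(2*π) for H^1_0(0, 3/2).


||u||_L² / ||u'||_L² = 3/(4*π) < C_P = 3/(2*π).

u(x) = sin(4*π/3·x), so u'(x) = 4*π*cos(4*π*x/3)/3.
Writing u(x) = A·sin(kπx/L) with A = 1 and k = 2, use ∫_0^L sin²(kπx/L) dx = L/2 and ∫_0^L cos²(kπx/L) dx = L/2.
u² = 1·sin²(4*π/3·x) and (u')² = 16*π^2/9·cos²(4*π/3·x), and each of sin², cos² integrates to L/2 = 3/4 over (0, 3/2).
∫_0^3/2 u² dx = 3/4, so ||u||_L² = sqrt(3)/2.
∫_0^3/2 (u')² dx = 4*π^2/3, so ||u'||_L² = 2*sqrt(3)*π/3.
Ratio ||u||_L² / ||u'||_L² = 3/(4*π).
Sharp Poincaré constant on H^1_0(0, 3/2) is C_P = L/π = 3/(2*π), achieved by sin(2*π/3·x).
This is the k = 2 harmonic; the ratio L/(kπ) is strictly less than C_P = L/π, consistent with the sharp inequality ||u||_L² ≤ C_P ||u'||_L².


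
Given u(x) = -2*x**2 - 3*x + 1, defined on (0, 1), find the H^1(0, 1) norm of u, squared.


||u||_{H^1}^2 = 149/5

The H^1 norm (squared) on an interval (0, L) is
  ||u||_{H^1}^2 = ∫_0^L u(x)^2 dx + ∫_0^L u'(x)^2 dx.
Compute u'(x) = -4*x - 3.
Then u(x)^2 = 4*x**4 + 12*x**3 + 5*x**2 - 6*x + 1 and u'(x)^2 = 16*x**2 + 24*x + 9.
Integrate each monomial from 0 to 1 using ∫_0^1 c·x^n dx = c·1^(n+1)/(n+1):
  ∫_0^1 u(x)^2 dx = ∫_0^1 (4*x^4 + 12*x^3 + 5*x^2 - 6*x + 1) dx. Term by term:
    ∫_0^1 4*x^4 dx = 4/5;  ∫_0^1 12*x^3 dx = 3;  ∫_0^1 5*x^2 dx = 5/3;
    ∫_0^1 -6*x dx = -3;  ∫_0^1 1 dx = 1.
  Sum: 4/5 + 3 + 5/3 − 3 + 1 = 52/15.
  ∫_0^1 u'(x)^2 dx = ∫_0^1 (16*x^2 + 24*x + 9) dx. Term by term:
    ∫_0^1 16*x^2 dx = 16/3;  ∫_0^1 24*x dx = 12;  ∫_0^1 9 dx = 9.
  Sum: 16/3 + 12 + 9 = 79/3.
Adding: ||u||_{H^1}^2 = 52/15 + 79/3 = 149/5.


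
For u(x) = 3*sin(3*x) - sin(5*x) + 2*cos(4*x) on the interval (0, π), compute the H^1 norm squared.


||u||_{H^1(0,π)}^2 = -15776/63 + 92*π

u'(x) = -8*sin(4*x) + 9*cos(3*x) - 5*cos(5*x).
Expand u² and (u')² and integrate term by term on (0, π), using: for integers n ≥ 1, ∫_0^π sin²(nx) dx = ∫_0^π cos²(nx) dx = π/2; for n ≠ n', ∫_0^π sin(nx)sin(n'x) dx = ∫_0^π cos(nx)cos(n'x) dx = 0; and by product-to-sum, ∫_0^π sin(nx)cos(n'x) dx = ½∫_0^π [sin((n+n')x) + sin((n−n')x)] dx, which is 0 when n+n' is even and 2n/(n²−n'²) when n+n' is odd (it need not vanish on (0, π)).
  u² squared terms: (-1)²·∫sin(5x)² dx = 1·π/2 = π/2;  (2)²·∫cos(4x)² dx = 4·π/2 = 2*π;  (3)²·∫sin(3x)² dx = 9·π/2 = 9*π/2.
  u² cross terms: 2·(-1)·(2)·∫sin(5x)·cos(4x) dx = -4·(10/9) = -40/9;  2·(-1)·(3)·∫sin(5x)·sin(3x) dx = -6·(0) = 0;  2·(2)·(3)·∫cos(4x)·sin(3x) dx = 12·(-6/7) = -72/7.
  So ∫_0^π u² dx = π/2 + 2*π + 9*π/2 − 40/9 + 0 − 72/7 = -928/63 + 7*π.
  (u')² squared terms: (-8)²·∫sin(4x)² dx = 64·π/2 = 32*π;  (-5)²·∫cos(5x)² dx = 25·π/2 = 25*π/2;  (9)²·∫cos(3x)² dx = 81·π/2 = 81*π/2.
  (u')² cross terms: 2·(-8)·(-5)·∫sin(4x)·cos(5x) dx = 80·(-8/9) = -640/9;  2·(-8)·(9)·∫sin(4x)·cos(3x) dx = -144·(8/7) = -1152/7;  2·(-5)·(9)·∫cos(5x)·cos(3x) dx = -90·(0) = 0.
  So ∫_0^π (u')² dx = 32*π + 25*π/2 + 81*π/2 − 640/9 − 1152/7 + 0 = -14848/63 + 85*π.
||u||_{H^1}^2 = (-928/63 + 7*π) + (-14848/63 + 85*π) = -15776/63 + 92*π.


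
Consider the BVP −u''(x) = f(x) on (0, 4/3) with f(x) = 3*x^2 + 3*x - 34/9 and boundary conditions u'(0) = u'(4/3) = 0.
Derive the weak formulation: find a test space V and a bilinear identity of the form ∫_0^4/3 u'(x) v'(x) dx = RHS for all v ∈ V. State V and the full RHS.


V = H^1(0, 4/3) (no boundary constraint on v; u is determined up to an additive constant); weak form: ∫_0^4/3 u'v' dx = ∫_0^4/3 (3*x^2 + 3*x - 34/9) v dx for all v ∈ V.

Multiply both sides by a test function v and integrate from 0 to 4/3:
  ∫_0^4/3 −u''(x) v(x) dx = ∫_0^4/3 f(x) v(x) dx.
Integrate the LHS by parts once:
  ∫_0^4/3 −u'' v dx = −[u'(x) v(x)]_0^4/3 + ∫_0^4/3 u'(x) v'(x) dx.
Thus ∫_0^4/3 u'(x) v'(x) dx = ∫_0^4/3 f(x) v(x) dx + [u'(x) v(x)]_0^4/3.
Choose V so that boundary terms are either known or forced to vanish.
u has homogeneous Neumann: u'(0) = u'(4/3) = 0. So [u' v]_0^4/3 = 0·v(4/3) − 0·v(0) = 0 for any v; take V = H^1(0, 4/3).
Weak formulation: find u (satisfying any essential BC) such that ∫_0^4/3 u'(x) v'(x) dx = ∫_0^4/3 f v dx for all v ∈ V (homogeneous Neumann, so boundary terms vanish).
Substituting f(x) = 3*x^2 + 3*x - 34/9, the right-hand side is ∫_0^4/3 (3*x^2 + 3*x - 34/9) v dx.
Compatibility check (pure Neumann): taking v ≡ 1 ∈ V gives 0 = ∫_0^4/3 f dx + (0) − (0), i.e. ∫_0^4/3 f dx must equal u'(0) − u'(4/3) = 0. Indeed ∫_0^4/3 (3*x^2 + 3*x - 34/9) dx = 0, so the data are compatible. The solution is then unique only up to an additive constant (fix it e.g. by requiring ∫_0^4/3 u dx = 0).
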